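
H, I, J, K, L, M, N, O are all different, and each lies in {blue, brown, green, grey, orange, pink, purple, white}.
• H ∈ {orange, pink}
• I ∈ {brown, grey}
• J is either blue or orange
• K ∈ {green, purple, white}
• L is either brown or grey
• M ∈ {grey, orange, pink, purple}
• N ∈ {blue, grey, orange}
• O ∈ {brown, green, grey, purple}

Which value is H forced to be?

Among the 8 variables, white fits only K (and all 8 values in {blue, brown, green, grey, orange, pink, purple, white} must be used), so K = white.
The 7 still-open variables draw from only 7 values {blue, brown, green, grey, orange, pink, purple}, so each is used; only O can be green, hence O = green.
The 6 still-open variables draw from only 6 values {blue, brown, grey, orange, pink, purple}, so each is used; only M can be purple, hence M = purple.
Among the 5 still-open variables, pink fits only H (and all 5 values in {blue, brown, grey, orange, pink} must be used), so H = pink.

pink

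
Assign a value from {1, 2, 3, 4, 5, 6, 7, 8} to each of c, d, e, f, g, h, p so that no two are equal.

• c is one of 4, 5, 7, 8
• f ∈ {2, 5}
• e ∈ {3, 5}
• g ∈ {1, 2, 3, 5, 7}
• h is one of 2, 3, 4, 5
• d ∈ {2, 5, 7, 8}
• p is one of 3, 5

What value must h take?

Among the 7 variables, 1 fits only g (and all 7 values in {1, 2, 3, 4, 5, 7, 8} must be used), so g = 1.
e and p share exactly the 2 values {3, 5}; by pigeonhole those values go to them, so strike 3, 5 from c, d, f, h.
That leaves f = 2. Remove 2 from d, h.
So h = 4.

4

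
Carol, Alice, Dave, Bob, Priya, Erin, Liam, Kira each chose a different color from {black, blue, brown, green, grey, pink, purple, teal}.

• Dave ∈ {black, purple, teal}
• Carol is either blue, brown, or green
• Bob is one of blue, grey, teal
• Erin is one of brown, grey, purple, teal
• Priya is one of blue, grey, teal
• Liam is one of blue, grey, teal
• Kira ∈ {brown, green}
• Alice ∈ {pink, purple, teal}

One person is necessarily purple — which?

Erin

The 8 variables together cover exactly {black, blue, brown, green, grey, pink, purple, teal} — 8 values for 8 variables — and black appears only in Dave's list, so Dave = black.
The 7 still-open variables draw from only 7 values {blue, brown, green, grey, pink, purple, teal}, so each is used; only Alice can be pink, hence Alice = pink.
The 6 still-open variables together cover exactly {blue, brown, green, grey, purple, teal} — 6 values for 6 variables — and purple appears only in Erin's list, so Erin = purple.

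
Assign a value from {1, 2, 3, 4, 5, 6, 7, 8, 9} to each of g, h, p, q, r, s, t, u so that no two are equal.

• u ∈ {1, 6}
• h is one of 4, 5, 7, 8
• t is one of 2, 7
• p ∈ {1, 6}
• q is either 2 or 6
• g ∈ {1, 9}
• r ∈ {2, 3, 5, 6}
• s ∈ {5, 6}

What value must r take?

The 2 variables p and u are confined to {1, 6}, which locks those values in; drop them from g, q, r, s.
g's domain is down to {9}, so g = 9.
q must be 2 (only option left). Remove 2 from r, t.
s has just one choice, so s = 5. Strike 5 from h, r.
So r = 3.

3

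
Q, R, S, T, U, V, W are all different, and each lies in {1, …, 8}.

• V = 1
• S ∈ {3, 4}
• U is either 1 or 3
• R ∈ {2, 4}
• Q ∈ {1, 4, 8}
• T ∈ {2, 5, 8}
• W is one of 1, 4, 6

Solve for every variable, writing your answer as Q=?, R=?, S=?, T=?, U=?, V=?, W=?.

V's domain is down to {1}, so V = 1. Remove 1 from Q, U, W.
That leaves U = 3. Strike 3 from S.
S's domain is down to {4}, so S = 4. So Q, R, W can't be 4.
W's domain is down to {6}, so W = 6.
Q's domain is down to {8}, so Q = 8. Remove 8 from T.
That leaves R = 2. Eliminate 2 elsewhere: T.
T's domain is down to {5}, so T = 5.

Q=8, R=2, S=4, T=5, U=3, V=1, W=6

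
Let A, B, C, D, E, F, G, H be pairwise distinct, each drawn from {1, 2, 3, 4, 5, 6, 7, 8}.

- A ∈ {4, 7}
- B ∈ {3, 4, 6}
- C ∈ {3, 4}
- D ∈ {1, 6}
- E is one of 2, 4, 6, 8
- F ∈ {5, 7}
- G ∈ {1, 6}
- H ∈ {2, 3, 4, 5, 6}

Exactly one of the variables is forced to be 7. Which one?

A

Among the 8 variables, 8 fits only E (and all 8 values in {1, 2, 3, 4, 5, 6, 7, 8} must be used), so E = 8.
Among the 7 still-open variables, 2 fits only H (and all 7 values in {1, 2, 3, 4, 5, 6, 7} must be used), so H = 2.
The 6 still-open variables draw from only 6 values {1, 3, 4, 5, 6, 7}, so each is used; only F can be 5, hence F = 5.
The 5 still-open variables draw from only 5 values {1, 3, 4, 6, 7}, so each is used; only A can be 7, hence A = 7.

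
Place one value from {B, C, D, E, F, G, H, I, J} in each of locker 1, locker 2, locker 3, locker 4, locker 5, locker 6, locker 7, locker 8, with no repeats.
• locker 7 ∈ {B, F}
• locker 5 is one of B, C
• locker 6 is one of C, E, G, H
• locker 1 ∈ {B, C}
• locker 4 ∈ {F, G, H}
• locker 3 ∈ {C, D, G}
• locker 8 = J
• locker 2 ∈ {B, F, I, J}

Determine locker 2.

I

locker 8's domain is down to {J}, so locker 8 = J. Remove J from locker 2.
locker 1 and locker 5 share exactly the 2 values {B, C}; by pigeonhole those values go to them, so strike B, C from locker 2, locker 3, locker 6, locker 7.
locker 7 must be F (only option left). Eliminate F elsewhere: locker 2, locker 4.
So locker 2 = I.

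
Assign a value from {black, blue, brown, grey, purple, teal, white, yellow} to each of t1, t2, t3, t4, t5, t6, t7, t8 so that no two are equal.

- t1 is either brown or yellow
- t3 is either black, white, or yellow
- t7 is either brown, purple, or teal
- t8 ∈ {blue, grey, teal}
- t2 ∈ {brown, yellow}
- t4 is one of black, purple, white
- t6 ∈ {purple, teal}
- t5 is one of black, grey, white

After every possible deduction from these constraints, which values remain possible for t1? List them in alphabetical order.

brown, yellow

Among the 8 variables, blue fits only t8 (and all 8 values in {black, blue, brown, grey, purple, teal, white, yellow} must be used), so t8 = blue.
Among the 7 still-open variables, grey fits only t5 (and all 7 values in {black, brown, grey, purple, teal, white, yellow} must be used), so t5 = grey.
t1 and t2 share exactly the 2 values {brown, yellow}; by pigeonhole those values go to them, so strike brown, yellow from t3, t7.
t6 and t7 share exactly the 2 values {purple, teal}; by pigeonhole those values go to them, so strike purple, teal from t4.
No further eliminations apply; t1 can still be any of brown, yellow.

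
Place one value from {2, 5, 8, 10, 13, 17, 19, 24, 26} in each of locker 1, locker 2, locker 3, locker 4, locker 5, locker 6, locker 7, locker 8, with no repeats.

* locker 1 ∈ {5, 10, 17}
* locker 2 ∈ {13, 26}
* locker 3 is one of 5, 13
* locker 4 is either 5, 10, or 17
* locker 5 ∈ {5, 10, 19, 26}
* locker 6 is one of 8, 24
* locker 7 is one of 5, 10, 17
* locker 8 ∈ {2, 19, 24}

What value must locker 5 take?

locker 1, locker 4, locker 7 between them cover only {5, 10, 17} — a naked triple. Remove those values from locker 3, locker 5.
locker 3's domain is down to {13}, so locker 3 = 13. Remove 13 from locker 2.
locker 2 must be 26 (only option left). Remove 26 from locker 5.
So locker 5 = 19.

19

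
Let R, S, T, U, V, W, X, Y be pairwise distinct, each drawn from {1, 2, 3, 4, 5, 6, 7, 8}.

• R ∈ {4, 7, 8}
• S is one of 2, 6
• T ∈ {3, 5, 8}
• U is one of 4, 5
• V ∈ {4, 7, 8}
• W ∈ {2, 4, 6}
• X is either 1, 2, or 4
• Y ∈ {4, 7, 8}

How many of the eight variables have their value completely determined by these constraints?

3

The 8 variables together cover exactly {1, 2, 3, 4, 5, 6, 7, 8} — 8 values for 8 variables — and 1 appears only in X's list, so X = 1.
The 7 still-open variables together cover exactly {2, 3, 4, 5, 6, 7, 8} — 7 values for 7 variables — and 3 appears only in T's list, so T = 3.
The 6 still-open variables together cover exactly {2, 4, 5, 6, 7, 8} — 6 values for 6 variables — and 5 appears only in U's list, so U = 5.
R, V, Y share exactly the 3 values {4, 7, 8}; by pigeonhole those values go to them, so strike 4, 7, 8 from W.
Determined: T=3, U=5, X=1. The other variables each still have more than one consistent value. That makes 3.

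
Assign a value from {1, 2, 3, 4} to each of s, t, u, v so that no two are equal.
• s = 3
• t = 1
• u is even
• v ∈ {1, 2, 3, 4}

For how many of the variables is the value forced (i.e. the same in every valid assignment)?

s's domain is down to {3}, so s = 3. Remove 3 from v.
That leaves t = 1. Strike 1 from v.
Determined: s=3, t=1. The other variables each still have more than one consistent value. That makes 2.

2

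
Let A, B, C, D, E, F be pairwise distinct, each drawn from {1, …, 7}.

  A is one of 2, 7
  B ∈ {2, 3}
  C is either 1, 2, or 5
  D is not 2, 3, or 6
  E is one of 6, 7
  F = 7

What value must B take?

3

F must be 7 (only option left). Eliminate 7 elsewhere: A, D, E.
A must be 2 (only option left). Remove 2 from B, C.
So B = 3.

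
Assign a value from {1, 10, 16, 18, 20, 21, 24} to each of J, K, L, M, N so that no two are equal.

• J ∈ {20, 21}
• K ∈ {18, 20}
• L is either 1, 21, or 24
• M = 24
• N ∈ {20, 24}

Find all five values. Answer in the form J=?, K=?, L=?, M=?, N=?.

M's domain is down to {24}, so M = 24. Remove 24 from L, N.
N must be 20 (only option left). Eliminate 20 elsewhere: J, K.
That leaves J = 21. So L can't be 21.
K has just one choice, so K = 18.
L has just one choice, so L = 1.

J=21, K=18, L=1, M=24, N=20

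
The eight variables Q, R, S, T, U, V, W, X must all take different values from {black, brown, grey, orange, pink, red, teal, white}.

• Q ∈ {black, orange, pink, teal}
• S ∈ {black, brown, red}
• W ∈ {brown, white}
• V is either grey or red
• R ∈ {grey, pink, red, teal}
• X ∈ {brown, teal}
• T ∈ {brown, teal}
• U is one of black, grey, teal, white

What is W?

Among the 8 variables, orange fits only Q (and all 8 values in {black, brown, grey, orange, pink, red, teal, white} must be used), so Q = orange.
The 7 still-open variables draw from only 7 values {black, brown, grey, pink, red, teal, white}, so each is used; only R can be pink, hence R = pink.
T and X between them cover only {brown, teal} — a naked pair. Remove those values from S, U, W.
So W = white.

white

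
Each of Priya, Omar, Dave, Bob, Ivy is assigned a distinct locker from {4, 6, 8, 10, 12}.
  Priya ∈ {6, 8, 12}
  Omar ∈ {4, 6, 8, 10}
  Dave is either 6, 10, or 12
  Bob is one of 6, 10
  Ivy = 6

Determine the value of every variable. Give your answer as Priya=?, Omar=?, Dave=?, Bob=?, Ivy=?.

Priya=8, Omar=4, Dave=12, Bob=10, Ivy=6

Ivy must be 6 (only option left). Eliminate 6 elsewhere: Priya, Omar, Dave, Bob.
Bob's domain is down to {10}, so Bob = 10. Eliminate 10 elsewhere: Omar, Dave.
Dave's domain is down to {12}, so Dave = 12. Eliminate 12 elsewhere: Priya.
Priya's domain is down to {8}, so Priya = 8. Strike 8 from Omar.
Omar must be 4 (only option left).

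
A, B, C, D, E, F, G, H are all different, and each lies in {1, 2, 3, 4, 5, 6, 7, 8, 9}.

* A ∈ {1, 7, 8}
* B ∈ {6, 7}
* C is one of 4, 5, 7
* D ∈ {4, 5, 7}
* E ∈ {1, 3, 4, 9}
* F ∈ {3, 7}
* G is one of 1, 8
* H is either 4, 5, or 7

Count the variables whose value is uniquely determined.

3

The 8 variables together cover exactly {1, 3, 4, 5, 6, 7, 8, 9} — 8 values for 8 variables — and 6 appears only in B's list, so B = 6.
The 7 still-open variables draw from only 7 values {1, 3, 4, 5, 7, 8, 9}, so each is used; only E can be 9, hence E = 9.
The 6 still-open variables draw from only 6 values {1, 3, 4, 5, 7, 8}, so each is used; only F can be 3, hence F = 3.
C, D, H between them cover only {4, 5, 7} — a naked triple. Remove those values from A.
Determined: B=6, E=9, F=3. The other variables each still have more than one consistent value. That makes 3.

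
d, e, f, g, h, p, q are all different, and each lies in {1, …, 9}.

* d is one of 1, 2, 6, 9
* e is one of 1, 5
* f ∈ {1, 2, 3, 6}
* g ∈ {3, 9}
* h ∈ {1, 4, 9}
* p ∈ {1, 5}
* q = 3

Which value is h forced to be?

q has just one choice, so q = 3. So f, g can't be 3.
That leaves g = 9. So d, h can't be 9.
Among the 5 still-open variables, 4 fits only h (and all 5 values in {1, 2, 4, 5, 6} must be used), so h = 4.

4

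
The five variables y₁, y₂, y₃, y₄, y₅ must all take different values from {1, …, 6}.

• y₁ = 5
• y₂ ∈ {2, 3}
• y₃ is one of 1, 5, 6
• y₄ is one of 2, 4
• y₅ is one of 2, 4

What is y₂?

3

y₁ has just one choice, so y₁ = 5. Strike 5 from y₃.
The 2 variables y₄ and y₅ are confined to {2, 4}, which locks those values in; drop them from y₂.
So y₂ = 3.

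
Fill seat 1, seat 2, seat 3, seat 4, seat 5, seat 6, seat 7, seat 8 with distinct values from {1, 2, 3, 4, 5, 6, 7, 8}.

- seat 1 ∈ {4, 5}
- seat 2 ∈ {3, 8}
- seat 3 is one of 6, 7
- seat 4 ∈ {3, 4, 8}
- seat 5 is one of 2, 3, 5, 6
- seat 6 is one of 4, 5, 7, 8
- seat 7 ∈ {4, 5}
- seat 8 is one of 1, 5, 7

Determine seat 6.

7

Among the 8 variables, 1 fits only seat 8 (and all 8 values in {1, 2, 3, 4, 5, 6, 7, 8} must be used), so seat 8 = 1.
The 7 still-open variables draw from only 7 values {2, 3, 4, 5, 6, 7, 8}, so each is used; only seat 5 can be 2, hence seat 5 = 2.
The 6 still-open variables together cover exactly {3, 4, 5, 6, 7, 8} — 6 values for 6 variables — and 6 appears only in seat 3's list, so seat 3 = 6.
The 5 still-open variables draw from only 5 values {3, 4, 5, 7, 8}, so each is used; only seat 6 can be 7, hence seat 6 = 7.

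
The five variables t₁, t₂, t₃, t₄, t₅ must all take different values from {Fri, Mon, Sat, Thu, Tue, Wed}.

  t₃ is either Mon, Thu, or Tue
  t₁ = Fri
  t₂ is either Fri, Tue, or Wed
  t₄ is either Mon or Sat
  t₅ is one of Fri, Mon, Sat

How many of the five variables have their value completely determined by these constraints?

1

t₁ has just one choice, so t₁ = Fri. Remove Fri from t₂, t₅.
t₄ and t₅ between them cover only {Mon, Sat} — a naked pair. Remove those values from t₃.
Determined: t₁=Fri. The other variables each still have more than one consistent value. That makes 1.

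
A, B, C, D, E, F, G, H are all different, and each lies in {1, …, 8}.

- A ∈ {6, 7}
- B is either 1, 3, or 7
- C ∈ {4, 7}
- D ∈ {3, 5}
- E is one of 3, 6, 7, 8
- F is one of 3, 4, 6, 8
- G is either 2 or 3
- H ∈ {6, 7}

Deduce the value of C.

The 8 variables draw from only 8 values {1, 2, 3, 4, 5, 6, 7, 8}, so each is used; only B can be 1, hence B = 1.
Among the 7 still-open variables, 2 fits only G (and all 7 values in {2, 3, 4, 5, 6, 7, 8} must be used), so G = 2.
The 6 still-open variables draw from only 6 values {3, 4, 5, 6, 7, 8}, so each is used; only D can be 5, hence D = 5.
A and H between them cover only {6, 7} — a naked pair. Remove those values from C, E, F.
So C = 4.

4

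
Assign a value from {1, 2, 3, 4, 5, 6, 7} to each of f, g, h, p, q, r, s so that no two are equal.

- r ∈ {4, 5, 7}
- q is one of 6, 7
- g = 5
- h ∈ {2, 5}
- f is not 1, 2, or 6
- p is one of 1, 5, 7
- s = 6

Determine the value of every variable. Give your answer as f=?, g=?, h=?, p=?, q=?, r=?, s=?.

f=3, g=5, h=2, p=1, q=7, r=4, s=6

g must be 5 (only option left). Strike 5 from f, h, p, r.
h must be 2 (only option left).
s must be 6 (only option left). So q can't be 6.
q's domain is down to {7}, so q = 7. Remove 7 from f, p, r.
r's domain is down to {4}, so r = 4. So f can't be 4.
f's domain is down to {3}, so f = 3.
p has just one choice, so p = 1.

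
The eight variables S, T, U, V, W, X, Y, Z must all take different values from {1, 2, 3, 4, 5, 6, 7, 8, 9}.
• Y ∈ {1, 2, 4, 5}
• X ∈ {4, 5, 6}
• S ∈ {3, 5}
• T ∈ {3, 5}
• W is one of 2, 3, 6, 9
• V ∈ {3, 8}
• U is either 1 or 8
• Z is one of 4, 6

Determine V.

Among the 8 variables, 9 fits only W (and all 8 values in {1, 2, 3, 4, 5, 6, 8, 9} must be used), so W = 9.
The 7 still-open variables draw from only 7 values {1, 2, 3, 4, 5, 6, 8}, so each is used; only Y can be 2, hence Y = 2.
The 6 still-open variables draw from only 6 values {1, 3, 4, 5, 6, 8}, so each is used; only U can be 1, hence U = 1.
The 5 still-open variables together cover exactly {3, 4, 5, 6, 8} — 5 values for 5 variables — and 8 appears only in V's list, so V = 8.

8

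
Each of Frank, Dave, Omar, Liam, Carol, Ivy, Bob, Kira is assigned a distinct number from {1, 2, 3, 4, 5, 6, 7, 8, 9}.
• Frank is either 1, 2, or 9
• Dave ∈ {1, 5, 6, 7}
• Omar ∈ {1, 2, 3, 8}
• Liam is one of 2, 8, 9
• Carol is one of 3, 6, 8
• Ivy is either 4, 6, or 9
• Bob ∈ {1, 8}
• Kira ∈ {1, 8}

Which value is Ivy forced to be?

Bob and Kira between them cover only {1, 8} — a naked pair. Remove those values from Frank, Dave, Omar, Liam, Carol.
Frank and Liam between them cover only {2, 9} — a naked pair. Remove those values from Omar, Ivy.
That leaves Omar = 3. Remove 3 from Carol.
Carol must be 6 (only option left). Strike 6 from Dave, Ivy.
So Ivy = 4.

4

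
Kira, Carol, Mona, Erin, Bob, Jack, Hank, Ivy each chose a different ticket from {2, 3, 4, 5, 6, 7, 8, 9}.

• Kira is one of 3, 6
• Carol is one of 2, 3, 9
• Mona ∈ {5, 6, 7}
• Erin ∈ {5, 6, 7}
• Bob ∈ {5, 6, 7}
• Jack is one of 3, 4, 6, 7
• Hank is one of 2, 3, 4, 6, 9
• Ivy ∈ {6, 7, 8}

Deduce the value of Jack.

4

Among the 8 variables, 8 fits only Ivy (and all 8 values in {2, 3, 4, 5, 6, 7, 8, 9} must be used), so Ivy = 8.
The 3 variables Mona, Erin, Bob are confined to {5, 6, 7}, which locks those values in; drop them from Kira, Jack, Hank.
Kira's domain is down to {3}, so Kira = 3. Eliminate 3 elsewhere: Carol, Jack, Hank.
So Jack = 4.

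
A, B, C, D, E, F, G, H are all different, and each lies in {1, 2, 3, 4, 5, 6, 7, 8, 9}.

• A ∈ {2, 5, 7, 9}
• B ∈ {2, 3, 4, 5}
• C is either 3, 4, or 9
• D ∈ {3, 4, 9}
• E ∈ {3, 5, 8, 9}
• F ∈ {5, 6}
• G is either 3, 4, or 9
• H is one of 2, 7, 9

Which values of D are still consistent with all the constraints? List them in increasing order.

3, 4, 9

Among the 8 variables, 6 fits only F (and all 8 values in {2, 3, 4, 5, 6, 7, 8, 9} must be used), so F = 6.
Among the 7 still-open variables, 8 fits only E (and all 7 values in {2, 3, 4, 5, 7, 8, 9} must be used), so E = 8.
The 3 variables C, D, G are confined to {3, 4, 9}, which locks those values in; drop them from A, B, H.
No further eliminations apply; D can still be any of 3, 4, 9.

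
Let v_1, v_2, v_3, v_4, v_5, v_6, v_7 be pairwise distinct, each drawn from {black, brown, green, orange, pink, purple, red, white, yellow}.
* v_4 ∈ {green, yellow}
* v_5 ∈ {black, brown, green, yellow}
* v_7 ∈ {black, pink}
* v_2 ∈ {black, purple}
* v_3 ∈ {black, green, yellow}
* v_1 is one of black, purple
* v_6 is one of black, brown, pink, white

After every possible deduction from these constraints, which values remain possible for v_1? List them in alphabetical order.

The 7 variables together cover exactly {black, brown, green, pink, purple, white, yellow} — 7 values for 7 variables — and white appears only in v_6's list, so v_6 = white.
The 6 still-open variables together cover exactly {black, brown, green, pink, purple, yellow} — 6 values for 6 variables — and brown appears only in v_5's list, so v_5 = brown.
The 5 still-open variables draw from only 5 values {black, green, pink, purple, yellow}, so each is used; only v_7 can be pink, hence v_7 = pink.
The 2 variables v_1 and v_2 are confined to {black, purple}, which locks those values in; drop them from v_3.
No further eliminations apply; v_1 can still be any of black, purple.

black, purple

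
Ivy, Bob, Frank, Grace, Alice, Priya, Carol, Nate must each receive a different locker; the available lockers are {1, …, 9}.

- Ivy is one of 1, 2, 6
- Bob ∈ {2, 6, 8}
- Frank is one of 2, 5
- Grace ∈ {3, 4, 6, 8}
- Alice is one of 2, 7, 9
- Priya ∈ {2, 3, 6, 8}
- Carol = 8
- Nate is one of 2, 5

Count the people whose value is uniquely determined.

5

Carol's domain is down to {8}, so Carol = 8. So Bob, Grace, Priya can't be 8.
Frank and Nate between them cover only {2, 5} — a naked pair. Remove those values from Ivy, Bob, Alice, Priya.
Bob has just one choice, so Bob = 6. Strike 6 from Ivy, Grace, Priya.
Priya's domain is down to {3}, so Priya = 3. So Grace can't be 3.
Ivy must be 1 (only option left).
Grace must be 4 (only option left).
Determined: Ivy=1, Bob=6, Grace=4, Priya=3, Carol=8. The other people each still have more than one consistent value. That makes 5.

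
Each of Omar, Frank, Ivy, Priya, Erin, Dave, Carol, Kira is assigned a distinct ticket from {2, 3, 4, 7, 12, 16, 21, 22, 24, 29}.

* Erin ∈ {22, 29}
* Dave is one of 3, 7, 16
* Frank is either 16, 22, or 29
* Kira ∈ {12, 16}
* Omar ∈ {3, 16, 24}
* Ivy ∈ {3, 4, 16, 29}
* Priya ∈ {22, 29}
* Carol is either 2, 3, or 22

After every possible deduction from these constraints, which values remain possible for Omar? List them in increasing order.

3, 24

Priya and Erin between them cover only {22, 29} — a naked pair. Remove those values from Frank, Ivy, Carol.
Frank must be 16 (only option left). So Omar, Ivy, Dave, Kira can't be 16.
That leaves Kira = 12.
No further eliminations apply; Omar can still be any of 3, 24.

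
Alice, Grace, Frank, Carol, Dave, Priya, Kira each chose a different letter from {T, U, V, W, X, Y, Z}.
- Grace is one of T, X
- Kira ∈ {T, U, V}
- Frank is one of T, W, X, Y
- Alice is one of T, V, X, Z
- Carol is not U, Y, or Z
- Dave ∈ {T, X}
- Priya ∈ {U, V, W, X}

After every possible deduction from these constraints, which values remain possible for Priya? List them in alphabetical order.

The 7 variables draw from only 7 values {T, U, V, W, X, Y, Z}, so each is used; only Frank can be Y, hence Frank = Y.
The 6 still-open variables together cover exactly {T, U, V, W, X, Z} — 6 values for 6 variables — and Z appears only in Alice's list, so Alice = Z.
The 2 variables Grace and Dave are confined to {T, X}, which locks those values in; drop them from Carol, Priya, Kira.
No further eliminations apply; Priya can still be any of U, V, W.

U, V, W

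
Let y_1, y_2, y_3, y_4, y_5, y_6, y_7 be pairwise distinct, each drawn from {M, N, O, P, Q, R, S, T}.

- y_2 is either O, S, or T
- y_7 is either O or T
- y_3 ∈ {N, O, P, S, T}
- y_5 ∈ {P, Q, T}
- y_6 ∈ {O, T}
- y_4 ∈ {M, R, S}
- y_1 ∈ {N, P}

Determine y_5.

Q

y_6 and y_7 between them cover only {O, T} — a naked pair. Remove those values from y_2, y_3, y_5.
y_2 must be S (only option left). So y_3, y_4 can't be S.
y_1 and y_3 share exactly the 2 values {N, P}; by pigeonhole those values go to them, so strike N, P from y_5.
So y_5 = Q.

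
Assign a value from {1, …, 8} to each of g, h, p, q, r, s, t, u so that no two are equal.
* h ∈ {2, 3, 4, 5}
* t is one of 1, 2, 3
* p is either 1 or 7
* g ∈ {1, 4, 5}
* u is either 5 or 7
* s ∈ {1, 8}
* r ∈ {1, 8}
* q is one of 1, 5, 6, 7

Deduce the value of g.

The 8 variables together cover exactly {1, 2, 3, 4, 5, 6, 7, 8} — 8 values for 8 variables — and 6 appears only in q's list, so q = 6.
r and s between them cover only {1, 8} — a naked pair. Remove those values from g, p, t.
That leaves p = 7. So u can't be 7.
u must be 5 (only option left). Strike 5 from g, h.
So g = 4.

4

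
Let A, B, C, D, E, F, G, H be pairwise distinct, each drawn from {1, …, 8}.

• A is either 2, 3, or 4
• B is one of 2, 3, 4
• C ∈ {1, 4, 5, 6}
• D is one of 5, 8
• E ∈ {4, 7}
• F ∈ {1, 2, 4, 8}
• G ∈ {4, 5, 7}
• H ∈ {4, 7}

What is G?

The 8 variables together cover exactly {1, 2, 3, 4, 5, 6, 7, 8} — 8 values for 8 variables — and 6 appears only in C's list, so C = 6.
Among the 7 still-open variables, 1 fits only F (and all 7 values in {1, 2, 3, 4, 5, 7, 8} must be used), so F = 1.
The 6 still-open variables together cover exactly {2, 3, 4, 5, 7, 8} — 6 values for 6 variables — and 8 appears only in D's list, so D = 8.
The 5 still-open variables draw from only 5 values {2, 3, 4, 5, 7}, so each is used; only G can be 5, hence G = 5.

5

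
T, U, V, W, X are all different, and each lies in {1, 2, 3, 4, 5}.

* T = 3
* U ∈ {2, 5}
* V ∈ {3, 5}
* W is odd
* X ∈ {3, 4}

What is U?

T must be 3 (only option left). Eliminate 3 elsewhere: V, W, X.
V's domain is down to {5}, so V = 5. Remove 5 from U, W.
So U = 2.

2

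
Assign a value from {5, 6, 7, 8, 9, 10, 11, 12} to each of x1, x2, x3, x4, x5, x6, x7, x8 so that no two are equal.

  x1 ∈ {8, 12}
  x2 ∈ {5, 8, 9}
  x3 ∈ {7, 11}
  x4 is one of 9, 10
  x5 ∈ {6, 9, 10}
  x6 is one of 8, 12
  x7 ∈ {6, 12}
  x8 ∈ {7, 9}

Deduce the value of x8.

Among the 8 variables, 5 fits only x2 (and all 8 values in {5, 6, 7, 8, 9, 10, 11, 12} must be used), so x2 = 5.
The 7 still-open variables together cover exactly {6, 7, 8, 9, 10, 11, 12} — 7 values for 7 variables — and 11 appears only in x3's list, so x3 = 11.
The 6 still-open variables together cover exactly {6, 7, 8, 9, 10, 12} — 6 values for 6 variables — and 7 appears only in x8's list, so x8 = 7.

7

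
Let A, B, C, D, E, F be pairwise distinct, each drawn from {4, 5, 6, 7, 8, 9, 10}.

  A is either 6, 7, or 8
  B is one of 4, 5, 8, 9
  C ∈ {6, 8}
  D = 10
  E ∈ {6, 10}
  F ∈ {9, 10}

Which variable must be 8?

D must be 10 (only option left). So E, F can't be 10.
E has just one choice, so E = 6. Strike 6 from A, C.
So 8 goes to C.

C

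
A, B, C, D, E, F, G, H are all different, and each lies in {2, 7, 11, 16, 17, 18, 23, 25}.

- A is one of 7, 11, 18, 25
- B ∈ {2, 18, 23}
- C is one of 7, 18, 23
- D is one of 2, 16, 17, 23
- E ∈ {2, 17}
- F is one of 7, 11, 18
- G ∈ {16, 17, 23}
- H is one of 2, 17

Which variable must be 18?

Among the 8 variables, 25 fits only A (and all 8 values in {2, 7, 11, 16, 17, 18, 23, 25} must be used), so A = 25.
The 7 still-open variables draw from only 7 values {2, 7, 11, 16, 17, 18, 23}, so each is used; only F can be 11, hence F = 11.
Among the 6 still-open variables, 7 fits only C (and all 6 values in {2, 7, 16, 17, 18, 23} must be used), so C = 7.
Among the 5 still-open variables, 18 fits only B (and all 5 values in {2, 16, 17, 18, 23} must be used), so B = 18.

B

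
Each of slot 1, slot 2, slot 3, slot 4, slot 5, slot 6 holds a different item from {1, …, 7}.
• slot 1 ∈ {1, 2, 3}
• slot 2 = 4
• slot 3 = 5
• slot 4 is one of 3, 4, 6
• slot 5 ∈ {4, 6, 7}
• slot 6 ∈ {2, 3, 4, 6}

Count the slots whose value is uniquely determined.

slot 2 must be 4 (only option left). Remove 4 from slot 4, slot 5, slot 6.
slot 3's domain is down to {5}, so slot 3 = 5.
Determined: slot 2=4, slot 3=5. The other slots each still have more than one consistent value. That makes 2.

2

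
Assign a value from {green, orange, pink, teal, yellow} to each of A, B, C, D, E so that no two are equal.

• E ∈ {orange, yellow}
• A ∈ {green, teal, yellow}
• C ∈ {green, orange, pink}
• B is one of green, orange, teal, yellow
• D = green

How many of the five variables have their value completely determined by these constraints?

2

D has just one choice, so D = green. Strike green from A, B, C.
Among the 4 still-open variables, pink fits only C (and all 4 values in {orange, pink, teal, yellow} must be used), so C = pink.
Determined: C=pink, D=green. The other variables each still have more than one consistent value. That makes 2.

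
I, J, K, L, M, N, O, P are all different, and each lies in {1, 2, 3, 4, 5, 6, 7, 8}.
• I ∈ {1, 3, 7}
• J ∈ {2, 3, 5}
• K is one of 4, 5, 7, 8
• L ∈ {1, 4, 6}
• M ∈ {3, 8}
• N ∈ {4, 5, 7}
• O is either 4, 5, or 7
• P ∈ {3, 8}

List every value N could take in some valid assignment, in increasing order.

The 8 variables together cover exactly {1, 2, 3, 4, 5, 6, 7, 8} — 8 values for 8 variables — and 2 appears only in J's list, so J = 2.
Among the 7 still-open variables, 6 fits only L (and all 7 values in {1, 3, 4, 5, 6, 7, 8} must be used), so L = 6.
The 6 still-open variables together cover exactly {1, 3, 4, 5, 7, 8} — 6 values for 6 variables — and 1 appears only in I's list, so I = 1.
The 2 variables M and P are confined to {3, 8}, which locks those values in; drop them from K.
No further eliminations apply; N can still be any of 4, 5, 7.

4, 5, 7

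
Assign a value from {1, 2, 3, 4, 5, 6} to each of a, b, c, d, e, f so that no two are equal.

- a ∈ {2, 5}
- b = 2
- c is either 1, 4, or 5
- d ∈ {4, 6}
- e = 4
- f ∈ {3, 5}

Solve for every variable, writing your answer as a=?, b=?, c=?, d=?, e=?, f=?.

a=5, b=2, c=1, d=6, e=4, f=3

b must be 2 (only option left). So a can't be 2.
That leaves e = 4. Eliminate 4 elsewhere: c, d.
That leaves a = 5. Eliminate 5 elsewhere: c, f.
c must be 1 (only option left).
That leaves d = 6.
f has just one choice, so f = 3.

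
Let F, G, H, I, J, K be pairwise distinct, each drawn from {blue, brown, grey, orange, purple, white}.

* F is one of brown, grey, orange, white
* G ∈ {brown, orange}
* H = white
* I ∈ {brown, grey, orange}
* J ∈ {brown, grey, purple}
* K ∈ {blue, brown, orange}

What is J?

purple

H must be white (only option left). So F can't be white.
The 5 still-open variables together cover exactly {blue, brown, grey, orange, purple} — 5 values for 5 variables — and blue appears only in K's list, so K = blue.
The 4 still-open variables together cover exactly {brown, grey, orange, purple} — 4 values for 4 variables — and purple appears only in J's list, so J = purple.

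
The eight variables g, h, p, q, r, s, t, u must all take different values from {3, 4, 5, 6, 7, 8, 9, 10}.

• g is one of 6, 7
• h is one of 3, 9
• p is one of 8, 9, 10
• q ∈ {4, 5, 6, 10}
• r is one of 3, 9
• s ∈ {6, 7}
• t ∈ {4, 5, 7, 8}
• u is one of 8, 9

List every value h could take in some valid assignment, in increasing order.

3, 9

g and s between them cover only {6, 7} — a naked pair. Remove those values from q, t.
The 2 variables h and r are confined to {3, 9}, which locks those values in; drop them from p, u.
u has just one choice, so u = 8. Remove 8 from p, t.
p must be 10 (only option left). Eliminate 10 elsewhere: q.
No further eliminations apply; h can still be any of 3, 9.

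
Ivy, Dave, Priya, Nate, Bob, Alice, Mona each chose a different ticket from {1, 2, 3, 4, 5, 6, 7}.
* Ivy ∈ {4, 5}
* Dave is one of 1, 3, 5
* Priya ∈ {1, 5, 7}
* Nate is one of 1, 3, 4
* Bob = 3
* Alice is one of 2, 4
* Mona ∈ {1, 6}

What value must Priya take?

Bob must be 3 (only option left). Strike 3 from Dave, Nate.
Among the 6 still-open variables, 2 fits only Alice (and all 6 values in {1, 2, 4, 5, 6, 7} must be used), so Alice = 2.
The 5 still-open variables together cover exactly {1, 4, 5, 6, 7} — 5 values for 5 variables — and 6 appears only in Mona's list, so Mona = 6.
The 4 still-open variables together cover exactly {1, 4, 5, 7} — 4 values for 4 variables — and 7 appears only in Priya's list, so Priya = 7.

7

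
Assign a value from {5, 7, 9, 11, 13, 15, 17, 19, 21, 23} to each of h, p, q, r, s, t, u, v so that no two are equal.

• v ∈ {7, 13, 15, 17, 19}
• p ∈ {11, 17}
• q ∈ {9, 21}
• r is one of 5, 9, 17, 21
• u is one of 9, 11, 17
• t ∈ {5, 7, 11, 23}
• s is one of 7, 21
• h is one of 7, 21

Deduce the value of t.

23

The 2 variables h and s are confined to {7, 21}, which locks those values in; drop them from q, r, t, v.
That leaves q = 9. Eliminate 9 elsewhere: r, u.
p and u share exactly the 2 values {11, 17}; by pigeonhole those values go to them, so strike 11, 17 from r, t, v.
r has just one choice, so r = 5. Remove 5 from t.
So t = 23.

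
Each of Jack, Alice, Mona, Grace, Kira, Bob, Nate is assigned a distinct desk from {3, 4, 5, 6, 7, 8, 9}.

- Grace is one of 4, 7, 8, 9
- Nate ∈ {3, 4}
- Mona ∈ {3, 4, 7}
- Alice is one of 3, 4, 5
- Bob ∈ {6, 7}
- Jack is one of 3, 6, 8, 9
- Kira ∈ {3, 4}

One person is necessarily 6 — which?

The 7 variables draw from only 7 values {3, 4, 5, 6, 7, 8, 9}, so each is used; only Alice can be 5, hence Alice = 5.
Kira and Nate share exactly the 2 values {3, 4}; by pigeonhole those values go to them, so strike 3, 4 from Jack, Mona, Grace.
Mona has just one choice, so Mona = 7. Strike 7 from Grace, Bob.
So 6 goes to Bob.

Bob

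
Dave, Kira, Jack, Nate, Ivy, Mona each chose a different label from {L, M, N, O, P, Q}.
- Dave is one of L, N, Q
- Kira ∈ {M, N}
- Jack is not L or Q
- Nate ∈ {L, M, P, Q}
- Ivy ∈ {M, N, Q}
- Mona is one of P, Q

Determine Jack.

The 6 variables draw from only 6 values {L, M, N, O, P, Q}, so each is used; only Jack can be O, hence Jack = O.

O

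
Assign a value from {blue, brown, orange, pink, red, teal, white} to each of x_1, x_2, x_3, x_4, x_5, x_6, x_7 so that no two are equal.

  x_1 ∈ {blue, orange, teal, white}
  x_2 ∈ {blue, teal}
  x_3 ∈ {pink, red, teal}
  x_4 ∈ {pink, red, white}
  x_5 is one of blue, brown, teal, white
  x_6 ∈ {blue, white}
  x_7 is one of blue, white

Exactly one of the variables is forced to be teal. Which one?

x_2

The 7 variables together cover exactly {blue, brown, orange, pink, red, teal, white} — 7 values for 7 variables — and brown appears only in x_5's list, so x_5 = brown.
Among the 6 still-open variables, orange fits only x_1 (and all 6 values in {blue, orange, pink, red, teal, white} must be used), so x_1 = orange.
x_6 and x_7 between them cover only {blue, white} — a naked pair. Remove those values from x_2, x_4.
So teal goes to x_2.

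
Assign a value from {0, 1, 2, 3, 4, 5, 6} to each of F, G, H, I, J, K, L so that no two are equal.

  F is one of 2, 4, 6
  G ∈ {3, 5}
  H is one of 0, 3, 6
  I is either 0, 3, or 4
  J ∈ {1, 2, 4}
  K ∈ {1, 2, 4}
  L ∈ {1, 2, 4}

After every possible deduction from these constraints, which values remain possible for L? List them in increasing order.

Among the 7 variables, 5 fits only G (and all 7 values in {0, 1, 2, 3, 4, 5, 6} must be used), so G = 5.
The 3 variables J, K, L are confined to {1, 2, 4}, which locks those values in; drop them from F, I.
That leaves F = 6. So H can't be 6.
No further eliminations apply; L can still be any of 1, 2, 4.

1, 2, 4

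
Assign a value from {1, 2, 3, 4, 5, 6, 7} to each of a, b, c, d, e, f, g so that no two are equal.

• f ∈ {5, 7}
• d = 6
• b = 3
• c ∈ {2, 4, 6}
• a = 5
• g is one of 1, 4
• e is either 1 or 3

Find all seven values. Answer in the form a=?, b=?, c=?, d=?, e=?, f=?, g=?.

a has just one choice, so a = 5. Strike 5 from f.
b has just one choice, so b = 3. Strike 3 from e.
d must be 6 (only option left). Remove 6 from c.
e's domain is down to {1}, so e = 1. Strike 1 from g.
That leaves f = 7.
g must be 4 (only option left). So c can't be 4.
c's domain is down to {2}, so c = 2.

a=5, b=3, c=2, d=6, e=1, f=7, g=4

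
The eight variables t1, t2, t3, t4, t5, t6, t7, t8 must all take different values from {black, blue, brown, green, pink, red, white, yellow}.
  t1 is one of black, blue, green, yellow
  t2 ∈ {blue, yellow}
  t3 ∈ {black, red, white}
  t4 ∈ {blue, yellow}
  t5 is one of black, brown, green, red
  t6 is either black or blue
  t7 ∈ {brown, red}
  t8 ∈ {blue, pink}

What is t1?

The 8 variables together cover exactly {black, blue, brown, green, pink, red, white, yellow} — 8 values for 8 variables — and pink appears only in t8's list, so t8 = pink.
The 7 still-open variables draw from only 7 values {black, blue, brown, green, red, white, yellow}, so each is used; only t3 can be white, hence t3 = white.
t2 and t4 share exactly the 2 values {blue, yellow}; by pigeonhole those values go to them, so strike blue, yellow from t1, t6.
t6 has just one choice, so t6 = black. Remove black from t1, t5.
So t1 = green.

green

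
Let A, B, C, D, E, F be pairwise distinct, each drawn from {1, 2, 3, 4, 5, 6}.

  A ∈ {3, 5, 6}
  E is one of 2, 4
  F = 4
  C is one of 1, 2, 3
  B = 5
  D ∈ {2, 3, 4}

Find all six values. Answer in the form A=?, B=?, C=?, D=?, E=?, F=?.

B's domain is down to {5}, so B = 5. Remove 5 from A.
F's domain is down to {4}, so F = 4. Strike 4 from D, E.
That leaves E = 2. Remove 2 from C, D.
D's domain is down to {3}, so D = 3. So A, C can't be 3.
That leaves A = 6.
That leaves C = 1.

A=6, B=5, C=1, D=3, E=2, F=4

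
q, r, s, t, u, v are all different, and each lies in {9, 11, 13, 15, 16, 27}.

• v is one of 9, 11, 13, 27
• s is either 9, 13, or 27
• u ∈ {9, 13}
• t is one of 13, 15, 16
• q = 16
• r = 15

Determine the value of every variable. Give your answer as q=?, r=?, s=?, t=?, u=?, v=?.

q=16, r=15, s=27, t=13, u=9, v=11

q must be 16 (only option left). Eliminate 16 elsewhere: t.
r has just one choice, so r = 15. Remove 15 from t.
t's domain is down to {13}, so t = 13. So s, u, v can't be 13.
u must be 9 (only option left). Strike 9 from s, v.
s must be 27 (only option left). So v can't be 27.
v must be 11 (only option left).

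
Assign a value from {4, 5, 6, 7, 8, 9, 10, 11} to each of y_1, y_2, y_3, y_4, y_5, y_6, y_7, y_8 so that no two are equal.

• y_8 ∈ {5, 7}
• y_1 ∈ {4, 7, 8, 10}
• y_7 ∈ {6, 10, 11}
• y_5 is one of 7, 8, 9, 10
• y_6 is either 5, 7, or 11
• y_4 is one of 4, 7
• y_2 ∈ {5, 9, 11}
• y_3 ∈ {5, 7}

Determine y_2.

9

The 8 variables together cover exactly {4, 5, 6, 7, 8, 9, 10, 11} — 8 values for 8 variables — and 6 appears only in y_7's list, so y_7 = 6.
y_3 and y_8 share exactly the 2 values {5, 7}; by pigeonhole those values go to them, so strike 5, 7 from y_1, y_2, y_4, y_5, y_6.
y_4's domain is down to {4}, so y_4 = 4. So y_1 can't be 4.
y_6 must be 11 (only option left). Strike 11 from y_2.
So y_2 = 9.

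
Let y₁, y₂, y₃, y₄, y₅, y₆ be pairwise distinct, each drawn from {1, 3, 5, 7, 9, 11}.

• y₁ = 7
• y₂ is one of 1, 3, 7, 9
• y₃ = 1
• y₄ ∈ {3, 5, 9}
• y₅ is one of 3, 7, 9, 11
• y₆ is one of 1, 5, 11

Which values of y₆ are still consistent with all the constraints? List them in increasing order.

5, 11

y₁'s domain is down to {7}, so y₁ = 7. So y₂, y₅ can't be 7.
y₃ must be 1 (only option left). Remove 1 from y₂, y₆.
No further eliminations apply; y₆ can still be any of 5, 11.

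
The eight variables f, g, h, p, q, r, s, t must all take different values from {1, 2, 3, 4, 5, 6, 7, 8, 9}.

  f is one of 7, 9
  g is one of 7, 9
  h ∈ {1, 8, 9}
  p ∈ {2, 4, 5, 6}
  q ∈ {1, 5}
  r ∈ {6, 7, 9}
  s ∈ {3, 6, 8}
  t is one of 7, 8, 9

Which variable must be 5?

q

f and g between them cover only {7, 9} — a naked pair. Remove those values from h, r, t.
That leaves r = 6. So p, s can't be 6.
That leaves t = 8. Eliminate 8 elsewhere: h, s.
That leaves h = 1. Strike 1 from q.
So 5 goes to q.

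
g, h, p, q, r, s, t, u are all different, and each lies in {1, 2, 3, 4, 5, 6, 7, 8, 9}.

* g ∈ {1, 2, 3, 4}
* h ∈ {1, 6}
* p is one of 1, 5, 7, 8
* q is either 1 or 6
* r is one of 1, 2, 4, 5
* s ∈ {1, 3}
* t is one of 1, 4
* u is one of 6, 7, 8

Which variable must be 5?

h and q share exactly the 2 values {1, 6}; by pigeonhole those values go to them, so strike 1, 6 from g, p, r, s, t, u.
s must be 3 (only option left). Eliminate 3 elsewhere: g.
t's domain is down to {4}, so t = 4. Remove 4 from g, r.
g has just one choice, so g = 2. Eliminate 2 elsewhere: r.
So 5 goes to r.

r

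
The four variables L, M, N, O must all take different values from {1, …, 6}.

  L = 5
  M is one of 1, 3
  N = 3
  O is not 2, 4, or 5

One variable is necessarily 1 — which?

L has just one choice, so L = 5.
N has just one choice, so N = 3. So M, O can't be 3.
So 1 goes to M.

M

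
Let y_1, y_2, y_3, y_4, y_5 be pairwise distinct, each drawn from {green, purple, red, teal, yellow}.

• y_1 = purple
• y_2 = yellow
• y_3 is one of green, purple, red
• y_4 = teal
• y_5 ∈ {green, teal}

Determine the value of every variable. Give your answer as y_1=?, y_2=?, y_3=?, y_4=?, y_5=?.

y_1=purple, y_2=yellow, y_3=red, y_4=teal, y_5=green

y_1 has just one choice, so y_1 = purple. Eliminate purple elsewhere: y_3.
y_2 must be yellow (only option left).
y_4's domain is down to {teal}, so y_4 = teal. Eliminate teal elsewhere: y_5.
That leaves y_5 = green. So y_3 can't be green.
y_3 must be red (only option left).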